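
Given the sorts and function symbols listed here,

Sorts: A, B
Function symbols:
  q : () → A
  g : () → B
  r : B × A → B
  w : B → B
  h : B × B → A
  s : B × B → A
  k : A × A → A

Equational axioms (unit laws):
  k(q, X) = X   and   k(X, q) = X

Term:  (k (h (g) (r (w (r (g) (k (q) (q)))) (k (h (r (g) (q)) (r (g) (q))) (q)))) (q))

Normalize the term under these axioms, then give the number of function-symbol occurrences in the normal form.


size = 14

1. (k (h (g) (r (w (r (g) (k (q) (q)))) (k (h (r (g) (q)) (r (g) (q))) (q)))) (q))  →  (h (g) (r (w (r (g) (k (q) (q)))) (k (h (r (g) (q)) (r (g) (q))) (q))))
2. (h (g) (r (w (r (g) (k (q) (q)))) (k (h (r (g) (q)) (r (g) (q))) (q))))  →  (h (g) (r (w (r (g) (q))) (k (h (r (g) (q)) (r (g) (q))) (q))))
3. (h (g) (r (w (r (g) (q))) (k (h (r (g) (q)) (r (g) (q))) (q))))  →  (h (g) (r (w (r (g) (q))) (h (r (g) (q)) (r (g) (q)))))
normal form: (h (g) (r (w (r (g) (q))) (h (r (g) (q)) (r (g) (q)))))


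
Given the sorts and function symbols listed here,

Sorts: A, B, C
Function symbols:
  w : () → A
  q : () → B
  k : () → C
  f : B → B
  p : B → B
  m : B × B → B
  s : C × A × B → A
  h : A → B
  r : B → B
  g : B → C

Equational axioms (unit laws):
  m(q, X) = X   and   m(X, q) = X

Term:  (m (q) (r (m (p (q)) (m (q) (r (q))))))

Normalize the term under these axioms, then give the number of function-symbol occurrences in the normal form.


size = 6

1. (m (q) (r (m (p (q)) (m (q) (r (q))))))  →  (r (m (p (q)) (m (q) (r (q)))))
2. (r (m (p (q)) (m (q) (r (q)))))  →  (r (m (p (q)) (r (q))))
normal form: (r (m (p (q)) (r (q))))


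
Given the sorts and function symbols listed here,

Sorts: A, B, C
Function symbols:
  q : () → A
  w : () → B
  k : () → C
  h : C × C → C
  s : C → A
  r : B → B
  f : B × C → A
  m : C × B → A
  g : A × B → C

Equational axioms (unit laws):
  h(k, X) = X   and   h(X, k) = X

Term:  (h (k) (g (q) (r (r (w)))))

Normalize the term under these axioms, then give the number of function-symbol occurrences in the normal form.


size = 5

1. (h (k) (g (q) (r (r (w)))))  →  (g (q) (r (r (w))))
normal form: (g (q) (r (r (w))))


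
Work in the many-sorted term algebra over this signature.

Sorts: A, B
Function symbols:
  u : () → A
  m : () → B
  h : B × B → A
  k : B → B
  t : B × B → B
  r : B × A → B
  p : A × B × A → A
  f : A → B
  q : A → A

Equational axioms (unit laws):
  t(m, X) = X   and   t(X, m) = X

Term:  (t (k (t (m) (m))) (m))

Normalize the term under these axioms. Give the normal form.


1. (t (k (t (m) (m))) (m))  →  (k (t (m) (m)))
2. (k (t (m) (m)))  →  (k (m))

normal form = (k (m))


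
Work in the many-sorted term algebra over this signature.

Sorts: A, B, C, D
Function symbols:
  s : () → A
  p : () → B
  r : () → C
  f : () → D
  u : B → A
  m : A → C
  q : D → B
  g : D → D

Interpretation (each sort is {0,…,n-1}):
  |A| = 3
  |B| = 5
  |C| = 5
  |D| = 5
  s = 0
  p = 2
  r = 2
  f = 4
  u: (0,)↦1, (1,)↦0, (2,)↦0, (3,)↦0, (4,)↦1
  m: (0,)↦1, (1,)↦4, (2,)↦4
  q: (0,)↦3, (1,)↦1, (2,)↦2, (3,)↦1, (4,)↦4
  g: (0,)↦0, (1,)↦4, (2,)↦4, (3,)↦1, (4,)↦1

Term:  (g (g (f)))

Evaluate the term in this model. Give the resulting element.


value = 4

  f = 4
  (g (f)) = g(4,) = 1
  (g (g (f))) = g(1,) = 4


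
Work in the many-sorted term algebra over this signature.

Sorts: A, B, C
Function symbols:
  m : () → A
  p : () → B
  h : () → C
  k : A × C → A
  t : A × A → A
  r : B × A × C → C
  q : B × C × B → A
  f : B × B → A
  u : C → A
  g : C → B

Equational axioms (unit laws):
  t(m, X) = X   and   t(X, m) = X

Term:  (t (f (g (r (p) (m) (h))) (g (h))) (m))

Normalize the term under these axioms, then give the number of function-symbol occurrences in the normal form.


size = 8

1. (t (f (g (r (p) (m) (h))) (g (h))) (m))  →  (f (g (r (p) (m) (h))) (g (h)))
normal form: (f (g (r (p) (m) (h))) (g (h)))


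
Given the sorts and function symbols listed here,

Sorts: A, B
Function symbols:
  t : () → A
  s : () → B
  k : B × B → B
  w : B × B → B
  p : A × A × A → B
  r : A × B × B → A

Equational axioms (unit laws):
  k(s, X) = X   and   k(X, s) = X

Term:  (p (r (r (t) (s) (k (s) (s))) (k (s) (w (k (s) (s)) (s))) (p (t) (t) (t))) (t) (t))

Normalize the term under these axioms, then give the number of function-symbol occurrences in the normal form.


1. (p (r (r (t) (s) (k (s) (s))) (k (s) (w (k (s) (s)) (s))) (p (t) (t) (t))) (t) (t))  →  (p (r (r (t) (s) (s)) (k (s) (w (k (s) (s)) (s))) (p (t) (t) (t))) (t) (t))
2. (p (r (r (t) (s) (s)) (k (s) (w (k (s) (s)) (s))) (p (t) (t) (t))) (t) (t))  →  (p (r (r (t) (s) (s)) (w (k (s) (s)) (s)) (p (t) (t) (t))) (t) (t))
3. (p (r (r (t) (s) (s)) (w (k (s) (s)) (s)) (p (t) (t) (t))) (t) (t))  →  (p (r (r (t) (s) (s)) (w (s) (s)) (p (t) (t) (t))) (t) (t))
normal form: (p (r (r (t) (s) (s)) (w (s) (s)) (p (t) (t) (t))) (t) (t))

size = 15


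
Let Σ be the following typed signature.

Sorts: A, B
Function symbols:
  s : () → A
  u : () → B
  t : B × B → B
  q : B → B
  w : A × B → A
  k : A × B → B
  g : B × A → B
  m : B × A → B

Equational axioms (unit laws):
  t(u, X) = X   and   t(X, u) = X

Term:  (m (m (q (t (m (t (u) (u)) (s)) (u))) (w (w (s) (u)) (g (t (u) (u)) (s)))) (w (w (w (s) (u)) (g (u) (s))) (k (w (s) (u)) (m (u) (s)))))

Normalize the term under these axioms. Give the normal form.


normal form = (m (m (q (m (u) (s))) (w (w (s) (u)) (g (u) (s)))) (w (w (w (s) (u)) (g (u) (s))) (k (w (s) (u)) (m (u) (s)))))

1. (m (m (q (t (m (t (u) (u)) (s)) (u))) (w (w (s) (u)) (g (t (u) (u)) (s)))) (w (w (w (s) (u)) (g (u) (s))) (k (w (s) (u)) (m (u) (s)))))  →  (m (m (q (m (t (u) (u)) (s))) (w (w (s) (u)) (g (t (u) (u)) (s)))) (w (w (w (s) (u)) (g (u) (s))) (k (w (s) (u)) (m (u) (s)))))
2. (m (m (q (m (t (u) (u)) (s))) (w (w (s) (u)) (g (t (u) (u)) (s)))) (w (w (w (s) (u)) (g (u) (s))) (k (w (s) (u)) (m (u) (s)))))  →  (m (m (q (m (u) (s))) (w (w (s) (u)) (g (t (u) (u)) (s)))) (w (w (w (s) (u)) (g (u) (s))) (k (w (s) (u)) (m (u) (s)))))
3. (m (m (q (m (u) (s))) (w (w (s) (u)) (g (t (u) (u)) (s)))) (w (w (w (s) (u)) (g (u) (s))) (k (w (s) (u)) (m (u) (s)))))  →  (m (m (q (m (u) (s))) (w (w (s) (u)) (g (u) (s)))) (w (w (w (s) (u)) (g (u) (s))) (k (w (s) (u)) (m (u) (s)))))


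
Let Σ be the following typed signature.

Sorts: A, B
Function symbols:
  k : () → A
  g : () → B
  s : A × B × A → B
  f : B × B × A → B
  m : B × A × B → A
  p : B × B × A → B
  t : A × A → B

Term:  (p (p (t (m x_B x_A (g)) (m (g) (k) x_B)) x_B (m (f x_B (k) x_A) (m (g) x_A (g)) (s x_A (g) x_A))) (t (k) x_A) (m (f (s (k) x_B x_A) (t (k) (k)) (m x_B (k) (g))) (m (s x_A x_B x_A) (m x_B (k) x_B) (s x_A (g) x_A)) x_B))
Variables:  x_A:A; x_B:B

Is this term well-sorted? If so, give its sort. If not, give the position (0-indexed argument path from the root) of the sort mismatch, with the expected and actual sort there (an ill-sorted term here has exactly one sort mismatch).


        x_B : B
        x_A : A
        (g) : B
      (m x_B x_A (g)) : A
        (g) : B
        (k) : A
        x_B : B
      (m (g) (k) x_B) : A
    (t (m x_B x_A (g)) (m (g) (k) x_B)) : B
    x_B : B
        x_B : B
        (k) : A
        x_A : A
      (f x_B (k) x_A) : ✗ arg 1 at [0, 2, 0, 1] has sort A, expected B
        (g) : B
        x_A : A
        (g) : B
      (m (g) x_A (g)) : A
        x_A : A
        (g) : B
        x_A : A
      (s x_A (g) x_A) : B
    (k) : A
    x_A : A
  (t (k) x_A) : B
        (k) : A
        x_B : B
        x_A : A
      (s (k) x_B x_A) : B
        (k) : A
        (k) : A
      (t (k) (k)) : B
        x_B : B
        (k) : A
        (g) : B
      (m x_B (k) (g)) : A
    (f (s (k) x_B x_A) (t (k) (k)) (m x_B (k) (g))) : B
        x_A : A
        x_B : B
        x_A : A
      (s x_A x_B x_A) : B
        x_B : B
        (k) : A
        x_B : B
      (m x_B (k) x_B) : A
        x_A : A
        (g) : B
        x_A : A
      (s x_A (g) x_A) : B
    (m (s x_A x_B x_A) (m x_B (k) x_B) (s x_A (g) x_A)) : A
    x_B : B
  (m (f (s (k) x_B x_A) (t (k) (k)) (m x_B (k) (g))) (m (s x_A x_B x_A) (m x_B (k) x_B) (s x_A (g) x_A)) x_B) : A

ill-sorted at position [0, 2, 0, 1]: expected B, got A


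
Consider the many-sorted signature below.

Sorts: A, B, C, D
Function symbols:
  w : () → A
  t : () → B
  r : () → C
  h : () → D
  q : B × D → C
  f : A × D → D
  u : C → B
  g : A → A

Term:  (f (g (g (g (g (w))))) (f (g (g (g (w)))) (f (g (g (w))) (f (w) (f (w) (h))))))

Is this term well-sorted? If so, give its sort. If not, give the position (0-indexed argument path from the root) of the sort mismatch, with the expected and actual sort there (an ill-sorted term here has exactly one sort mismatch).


well-sorted; sort = D

          (w) : A
        (g (w)) : A
      (g (g (w))) : A
    (g (g (g (w)))) : A
  (g (g (g (g (w))))) : A
          (w) : A
        (g (w)) : A
      (g (g (w))) : A
    (g (g (g (w)))) : A
          (w) : A
        (g (w)) : A
      (g (g (w))) : A
        (w) : A
          (w) : A
          (h) : D
        (f (w) (h)) : D
      (f (w) (f (w) (h))) : D
    (f (g (g (w))) (f (w) (f (w) (h)))) : D
  (f (g (g (g (w)))) (f (g (g (w))) (f (w) (f (w) (h))))) : D
(f (g (g (g (g (w))))) (f (g (g (g (w)))) (f (g (g (w))) (f (w) (f (w) (h)))))) : D


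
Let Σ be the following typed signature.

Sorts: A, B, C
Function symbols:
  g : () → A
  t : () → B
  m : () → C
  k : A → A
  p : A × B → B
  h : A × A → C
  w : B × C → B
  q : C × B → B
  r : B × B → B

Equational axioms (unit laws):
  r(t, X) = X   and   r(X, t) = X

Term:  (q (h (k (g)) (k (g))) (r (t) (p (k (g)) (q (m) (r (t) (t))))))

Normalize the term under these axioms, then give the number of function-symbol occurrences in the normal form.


size = 12

1. (q (h (k (g)) (k (g))) (r (t) (p (k (g)) (q (m) (r (t) (t))))))  →  (q (h (k (g)) (k (g))) (p (k (g)) (q (m) (r (t) (t)))))
2. (q (h (k (g)) (k (g))) (p (k (g)) (q (m) (r (t) (t)))))  →  (q (h (k (g)) (k (g))) (p (k (g)) (q (m) (t))))
normal form: (q (h (k (g)) (k (g))) (p (k (g)) (q (m) (t))))


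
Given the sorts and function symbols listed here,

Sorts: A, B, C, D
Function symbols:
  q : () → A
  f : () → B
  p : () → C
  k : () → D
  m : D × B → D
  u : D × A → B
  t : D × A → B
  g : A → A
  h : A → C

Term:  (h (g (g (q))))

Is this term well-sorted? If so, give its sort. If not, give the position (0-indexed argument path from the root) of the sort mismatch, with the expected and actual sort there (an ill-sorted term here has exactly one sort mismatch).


well-sorted; sort = C

      (q) : A
    (g (q)) : A
  (g (g (q))) : A
(h (g (g (q)))) : C


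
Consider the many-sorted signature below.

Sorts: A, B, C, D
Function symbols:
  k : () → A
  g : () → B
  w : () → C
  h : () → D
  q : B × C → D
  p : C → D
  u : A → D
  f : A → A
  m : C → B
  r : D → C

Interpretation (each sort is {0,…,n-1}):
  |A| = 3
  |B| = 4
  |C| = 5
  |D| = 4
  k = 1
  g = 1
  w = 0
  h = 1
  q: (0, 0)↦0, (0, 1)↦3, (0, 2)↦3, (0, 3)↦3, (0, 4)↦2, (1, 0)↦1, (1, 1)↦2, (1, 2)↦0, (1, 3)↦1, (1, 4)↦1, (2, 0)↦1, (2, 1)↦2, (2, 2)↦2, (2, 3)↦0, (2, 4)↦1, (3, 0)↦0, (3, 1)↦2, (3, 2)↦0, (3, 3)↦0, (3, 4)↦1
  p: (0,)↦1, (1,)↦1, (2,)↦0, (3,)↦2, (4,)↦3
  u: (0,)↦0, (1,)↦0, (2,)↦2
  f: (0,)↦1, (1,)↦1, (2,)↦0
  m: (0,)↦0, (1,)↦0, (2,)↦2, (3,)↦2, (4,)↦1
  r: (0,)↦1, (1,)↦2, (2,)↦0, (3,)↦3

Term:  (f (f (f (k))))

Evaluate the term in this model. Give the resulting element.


value = 1

  k = 1
  (f (k)) = f(1,) = 1
  (f (f (k))) = f(1,) = 1
  (f (f (f (k)))) = f(1,) = 1


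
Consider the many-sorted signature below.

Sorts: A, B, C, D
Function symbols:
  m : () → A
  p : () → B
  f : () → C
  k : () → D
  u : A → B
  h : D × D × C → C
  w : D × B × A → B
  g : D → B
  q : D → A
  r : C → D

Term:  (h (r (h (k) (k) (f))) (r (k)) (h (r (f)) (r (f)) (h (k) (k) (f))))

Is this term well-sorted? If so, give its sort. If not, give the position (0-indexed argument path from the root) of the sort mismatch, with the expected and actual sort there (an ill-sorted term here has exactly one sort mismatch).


ill-sorted at position [1, 0]: expected C, got D

      (k) : D
      (k) : D
      (f) : C
    (h (k) (k) (f)) : C
  (r (h (k) (k) (f))) : D
    (k) : D
  (r (k)) : ✗ arg 0 at [1, 0] has sort D, expected C
      (f) : C
    (r (f)) : D
      (f) : C
    (r (f)) : D
      (k) : D
      (k) : D
      (f) : C
    (h (k) (k) (f)) : C
  (h (r (f)) (r (f)) (h (k) (k) (f))) : C


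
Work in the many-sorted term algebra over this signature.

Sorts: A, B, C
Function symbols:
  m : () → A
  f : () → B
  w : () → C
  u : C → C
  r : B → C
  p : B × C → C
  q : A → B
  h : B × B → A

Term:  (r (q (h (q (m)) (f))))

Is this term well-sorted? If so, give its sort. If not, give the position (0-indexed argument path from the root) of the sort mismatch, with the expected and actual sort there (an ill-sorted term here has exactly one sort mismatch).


        (m) : A
      (q (m)) : B
      (f) : B
    (h (q (m)) (f)) : A
  (q (h (q (m)) (f))) : B
(r (q (h (q (m)) (f)))) : C

well-sorted; sort = C


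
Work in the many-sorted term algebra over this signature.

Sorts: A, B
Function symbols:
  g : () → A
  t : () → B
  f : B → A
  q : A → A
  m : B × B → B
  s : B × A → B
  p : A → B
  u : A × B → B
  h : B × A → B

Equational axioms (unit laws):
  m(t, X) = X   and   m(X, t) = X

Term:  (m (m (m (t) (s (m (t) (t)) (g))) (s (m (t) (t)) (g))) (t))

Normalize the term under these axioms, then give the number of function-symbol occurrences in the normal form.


size = 7

1. (m (m (m (t) (s (m (t) (t)) (g))) (s (m (t) (t)) (g))) (t))  →  (m (m (t) (s (m (t) (t)) (g))) (s (m (t) (t)) (g)))
2. (m (m (t) (s (m (t) (t)) (g))) (s (m (t) (t)) (g)))  →  (m (s (m (t) (t)) (g)) (s (m (t) (t)) (g)))
3. (m (s (m (t) (t)) (g)) (s (m (t) (t)) (g)))  →  (m (s (t) (g)) (s (m (t) (t)) (g)))
4. (m (s (t) (g)) (s (m (t) (t)) (g)))  →  (m (s (t) (g)) (s (t) (g)))
normal form: (m (s (t) (g)) (s (t) (g)))


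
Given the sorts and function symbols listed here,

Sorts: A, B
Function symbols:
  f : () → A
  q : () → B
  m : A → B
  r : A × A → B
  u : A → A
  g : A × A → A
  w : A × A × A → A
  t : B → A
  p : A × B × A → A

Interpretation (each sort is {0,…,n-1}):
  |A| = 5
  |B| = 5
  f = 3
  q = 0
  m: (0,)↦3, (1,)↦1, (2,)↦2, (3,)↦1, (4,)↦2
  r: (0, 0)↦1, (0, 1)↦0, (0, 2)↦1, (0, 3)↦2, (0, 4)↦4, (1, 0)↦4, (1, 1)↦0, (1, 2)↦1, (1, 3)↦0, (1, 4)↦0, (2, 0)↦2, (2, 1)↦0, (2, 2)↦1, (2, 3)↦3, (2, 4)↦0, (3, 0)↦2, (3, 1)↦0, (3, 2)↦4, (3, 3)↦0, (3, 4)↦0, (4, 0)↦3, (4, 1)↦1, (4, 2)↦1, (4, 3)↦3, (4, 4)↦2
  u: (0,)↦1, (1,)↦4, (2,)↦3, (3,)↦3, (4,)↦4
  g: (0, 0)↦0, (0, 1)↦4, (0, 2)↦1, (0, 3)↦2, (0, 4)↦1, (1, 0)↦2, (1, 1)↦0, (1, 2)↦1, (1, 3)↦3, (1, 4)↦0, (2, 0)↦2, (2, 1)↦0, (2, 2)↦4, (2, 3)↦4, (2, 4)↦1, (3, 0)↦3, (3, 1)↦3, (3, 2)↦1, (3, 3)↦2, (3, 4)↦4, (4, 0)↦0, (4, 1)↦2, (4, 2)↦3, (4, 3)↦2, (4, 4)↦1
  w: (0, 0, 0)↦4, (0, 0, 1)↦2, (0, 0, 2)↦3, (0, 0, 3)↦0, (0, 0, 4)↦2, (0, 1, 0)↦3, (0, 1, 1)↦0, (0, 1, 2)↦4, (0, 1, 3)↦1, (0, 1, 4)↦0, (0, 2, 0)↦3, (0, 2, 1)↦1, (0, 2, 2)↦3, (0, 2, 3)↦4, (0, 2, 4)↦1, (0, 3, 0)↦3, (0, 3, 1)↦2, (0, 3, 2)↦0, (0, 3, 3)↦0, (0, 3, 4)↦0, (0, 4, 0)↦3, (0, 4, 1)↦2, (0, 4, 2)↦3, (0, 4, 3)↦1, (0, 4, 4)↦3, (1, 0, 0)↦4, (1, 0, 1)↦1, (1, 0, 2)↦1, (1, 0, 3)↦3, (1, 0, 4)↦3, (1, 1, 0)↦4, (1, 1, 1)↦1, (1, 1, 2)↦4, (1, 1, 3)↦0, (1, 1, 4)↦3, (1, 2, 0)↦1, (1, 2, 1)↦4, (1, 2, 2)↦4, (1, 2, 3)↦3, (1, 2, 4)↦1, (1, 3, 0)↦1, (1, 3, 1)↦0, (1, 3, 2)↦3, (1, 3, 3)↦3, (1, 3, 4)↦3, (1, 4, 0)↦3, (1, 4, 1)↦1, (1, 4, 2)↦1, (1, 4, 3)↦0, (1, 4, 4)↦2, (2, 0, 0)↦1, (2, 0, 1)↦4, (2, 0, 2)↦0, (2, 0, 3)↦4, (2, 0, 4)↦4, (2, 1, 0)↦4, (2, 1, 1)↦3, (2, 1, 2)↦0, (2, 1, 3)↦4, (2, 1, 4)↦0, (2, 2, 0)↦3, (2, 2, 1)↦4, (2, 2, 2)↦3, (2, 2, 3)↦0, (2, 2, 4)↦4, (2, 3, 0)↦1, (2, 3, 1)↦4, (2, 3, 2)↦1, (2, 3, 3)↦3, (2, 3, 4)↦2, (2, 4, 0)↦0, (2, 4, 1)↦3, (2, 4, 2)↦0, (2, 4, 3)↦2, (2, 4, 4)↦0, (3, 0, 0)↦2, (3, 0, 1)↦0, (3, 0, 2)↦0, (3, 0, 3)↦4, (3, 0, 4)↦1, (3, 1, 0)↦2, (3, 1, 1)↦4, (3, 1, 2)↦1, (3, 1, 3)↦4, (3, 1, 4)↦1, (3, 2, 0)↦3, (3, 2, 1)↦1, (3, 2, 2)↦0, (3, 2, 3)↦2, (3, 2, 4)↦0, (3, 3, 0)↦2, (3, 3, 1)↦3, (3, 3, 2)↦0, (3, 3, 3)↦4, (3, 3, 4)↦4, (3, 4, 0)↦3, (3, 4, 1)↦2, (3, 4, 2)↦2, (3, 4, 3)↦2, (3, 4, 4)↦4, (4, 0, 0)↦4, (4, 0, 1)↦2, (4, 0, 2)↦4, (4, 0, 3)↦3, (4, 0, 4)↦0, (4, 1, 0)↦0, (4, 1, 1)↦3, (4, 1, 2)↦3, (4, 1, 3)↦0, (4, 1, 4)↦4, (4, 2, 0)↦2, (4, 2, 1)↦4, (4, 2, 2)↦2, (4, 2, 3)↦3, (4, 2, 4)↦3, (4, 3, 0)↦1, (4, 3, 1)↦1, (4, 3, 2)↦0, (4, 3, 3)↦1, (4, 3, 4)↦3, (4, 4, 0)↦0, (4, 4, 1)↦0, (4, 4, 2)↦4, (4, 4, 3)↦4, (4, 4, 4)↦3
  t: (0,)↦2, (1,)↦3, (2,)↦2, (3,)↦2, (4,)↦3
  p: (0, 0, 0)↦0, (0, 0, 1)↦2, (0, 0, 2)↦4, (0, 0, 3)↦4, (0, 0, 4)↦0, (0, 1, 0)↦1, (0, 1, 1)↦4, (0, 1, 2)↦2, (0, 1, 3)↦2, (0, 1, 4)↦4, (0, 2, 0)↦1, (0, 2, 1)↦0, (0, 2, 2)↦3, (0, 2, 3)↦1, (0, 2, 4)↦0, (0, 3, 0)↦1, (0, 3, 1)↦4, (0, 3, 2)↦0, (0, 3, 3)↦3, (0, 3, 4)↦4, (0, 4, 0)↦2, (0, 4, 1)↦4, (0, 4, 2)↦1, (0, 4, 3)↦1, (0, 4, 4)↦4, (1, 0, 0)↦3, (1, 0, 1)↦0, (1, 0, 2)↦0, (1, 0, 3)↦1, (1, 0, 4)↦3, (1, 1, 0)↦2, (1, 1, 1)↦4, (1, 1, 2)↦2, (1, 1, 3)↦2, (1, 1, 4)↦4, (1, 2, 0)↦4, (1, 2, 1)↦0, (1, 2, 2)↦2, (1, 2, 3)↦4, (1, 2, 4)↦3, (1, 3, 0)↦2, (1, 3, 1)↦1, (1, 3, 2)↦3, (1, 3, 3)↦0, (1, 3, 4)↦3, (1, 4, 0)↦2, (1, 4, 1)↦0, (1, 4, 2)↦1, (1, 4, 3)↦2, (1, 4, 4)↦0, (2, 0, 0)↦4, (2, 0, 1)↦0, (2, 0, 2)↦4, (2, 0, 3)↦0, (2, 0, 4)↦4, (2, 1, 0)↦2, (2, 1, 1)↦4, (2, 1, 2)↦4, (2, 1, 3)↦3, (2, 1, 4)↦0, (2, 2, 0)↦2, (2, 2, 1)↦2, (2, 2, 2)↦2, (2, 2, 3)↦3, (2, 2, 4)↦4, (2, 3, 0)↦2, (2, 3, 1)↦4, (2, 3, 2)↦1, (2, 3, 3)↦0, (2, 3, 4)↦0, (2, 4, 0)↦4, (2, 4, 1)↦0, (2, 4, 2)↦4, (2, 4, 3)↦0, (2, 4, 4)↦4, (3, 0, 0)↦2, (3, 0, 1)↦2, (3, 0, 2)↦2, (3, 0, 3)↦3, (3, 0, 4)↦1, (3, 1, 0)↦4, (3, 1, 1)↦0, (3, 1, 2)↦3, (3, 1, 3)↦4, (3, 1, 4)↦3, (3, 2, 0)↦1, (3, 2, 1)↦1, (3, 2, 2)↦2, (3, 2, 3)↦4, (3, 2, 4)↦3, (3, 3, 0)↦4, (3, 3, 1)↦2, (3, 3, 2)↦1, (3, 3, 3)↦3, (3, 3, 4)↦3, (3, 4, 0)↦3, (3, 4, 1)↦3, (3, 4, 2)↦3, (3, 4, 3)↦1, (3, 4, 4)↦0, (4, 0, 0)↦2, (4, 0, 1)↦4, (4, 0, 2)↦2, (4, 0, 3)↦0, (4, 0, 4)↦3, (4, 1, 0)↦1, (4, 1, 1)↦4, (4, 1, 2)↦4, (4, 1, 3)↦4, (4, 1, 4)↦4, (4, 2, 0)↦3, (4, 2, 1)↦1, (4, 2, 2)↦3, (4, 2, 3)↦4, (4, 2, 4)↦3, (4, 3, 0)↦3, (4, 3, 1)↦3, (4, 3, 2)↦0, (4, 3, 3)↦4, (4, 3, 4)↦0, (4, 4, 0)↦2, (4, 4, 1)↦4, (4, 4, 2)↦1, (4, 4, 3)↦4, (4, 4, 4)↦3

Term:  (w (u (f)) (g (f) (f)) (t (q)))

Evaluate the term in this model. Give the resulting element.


value = 0

  f = 3
  (u (f)) = u(3,) = 3
  f = 3
  f = 3
  (g (f) (f)) = g(3, 3) = 2
  q = 0
  (t (q)) = t(0,) = 2
  (w (u (f)) (g (f) (f)) (t (q))) = w(3, 2, 2) = 0


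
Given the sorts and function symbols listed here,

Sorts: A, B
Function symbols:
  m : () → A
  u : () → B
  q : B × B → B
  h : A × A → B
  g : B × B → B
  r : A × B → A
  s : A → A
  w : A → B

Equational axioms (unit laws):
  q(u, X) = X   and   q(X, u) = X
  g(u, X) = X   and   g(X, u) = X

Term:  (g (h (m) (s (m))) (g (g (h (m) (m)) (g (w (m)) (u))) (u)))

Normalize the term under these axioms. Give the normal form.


1. (g (h (m) (s (m))) (g (g (h (m) (m)) (g (w (m)) (u))) (u)))  →  (g (h (m) (s (m))) (g (h (m) (m)) (g (w (m)) (u))))
2. (g (h (m) (s (m))) (g (h (m) (m)) (g (w (m)) (u))))  →  (g (h (m) (s (m))) (g (h (m) (m)) (w (m))))

normal form = (g (h (m) (s (m))) (g (h (m) (m)) (w (m))))


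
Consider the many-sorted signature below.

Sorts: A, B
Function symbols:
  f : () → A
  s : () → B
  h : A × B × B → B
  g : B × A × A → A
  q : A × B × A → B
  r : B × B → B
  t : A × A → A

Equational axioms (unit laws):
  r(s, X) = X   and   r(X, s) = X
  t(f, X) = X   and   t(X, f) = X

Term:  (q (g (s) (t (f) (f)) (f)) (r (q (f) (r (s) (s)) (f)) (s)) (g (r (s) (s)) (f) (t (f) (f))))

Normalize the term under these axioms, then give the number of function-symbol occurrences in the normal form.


1. (q (g (s) (t (f) (f)) (f)) (r (q (f) (r (s) (s)) (f)) (s)) (g (r (s) (s)) (f) (t (f) (f))))  →  (q (g (s) (f) (f)) (r (q (f) (r (s) (s)) (f)) (s)) (g (r (s) (s)) (f) (t (f) (f))))
2. (q (g (s) (f) (f)) (r (q (f) (r (s) (s)) (f)) (s)) (g (r (s) (s)) (f) (t (f) (f))))  →  (q (g (s) (f) (f)) (q (f) (r (s) (s)) (f)) (g (r (s) (s)) (f) (t (f) (f))))
3. (q (g (s) (f) (f)) (q (f) (r (s) (s)) (f)) (g (r (s) (s)) (f) (t (f) (f))))  →  (q (g (s) (f) (f)) (q (f) (s) (f)) (g (r (s) (s)) (f) (t (f) (f))))
4. (q (g (s) (f) (f)) (q (f) (s) (f)) (g (r (s) (s)) (f) (t (f) (f))))  →  (q (g (s) (f) (f)) (q (f) (s) (f)) (g (s) (f) (t (f) (f))))
5. (q (g (s) (f) (f)) (q (f) (s) (f)) (g (s) (f) (t (f) (f))))  →  (q (g (s) (f) (f)) (q (f) (s) (f)) (g (s) (f) (f)))
normal form: (q (g (s) (f) (f)) (q (f) (s) (f)) (g (s) (f) (f)))

size = 13


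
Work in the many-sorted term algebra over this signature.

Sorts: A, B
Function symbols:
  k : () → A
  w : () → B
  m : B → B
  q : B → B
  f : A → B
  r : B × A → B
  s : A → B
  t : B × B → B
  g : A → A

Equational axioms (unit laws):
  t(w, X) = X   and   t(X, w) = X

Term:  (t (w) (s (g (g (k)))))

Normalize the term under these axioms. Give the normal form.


normal form = (s (g (g (k))))

1. (t (w) (s (g (g (k)))))  →  (s (g (g (k))))


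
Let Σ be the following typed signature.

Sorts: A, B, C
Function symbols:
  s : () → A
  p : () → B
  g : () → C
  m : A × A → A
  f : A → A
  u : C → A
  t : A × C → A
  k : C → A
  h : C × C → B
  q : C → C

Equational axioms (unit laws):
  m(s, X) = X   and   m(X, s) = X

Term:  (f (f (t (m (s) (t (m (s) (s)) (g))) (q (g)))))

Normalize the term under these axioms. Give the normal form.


normal form = (f (f (t (t (s) (g)) (q (g)))))

1. (f (f (t (m (s) (t (m (s) (s)) (g))) (q (g)))))  →  (f (f (t (t (m (s) (s)) (g)) (q (g)))))
2. (f (f (t (t (m (s) (s)) (g)) (q (g)))))  →  (f (f (t (t (s) (g)) (q (g)))))


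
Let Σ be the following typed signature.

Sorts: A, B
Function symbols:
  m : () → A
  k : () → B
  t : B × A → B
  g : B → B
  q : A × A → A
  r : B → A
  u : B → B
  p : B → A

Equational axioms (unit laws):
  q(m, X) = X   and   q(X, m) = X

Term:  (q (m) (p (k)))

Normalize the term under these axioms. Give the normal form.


normal form = (p (k))

1. (q (m) (p (k)))  →  (p (k))


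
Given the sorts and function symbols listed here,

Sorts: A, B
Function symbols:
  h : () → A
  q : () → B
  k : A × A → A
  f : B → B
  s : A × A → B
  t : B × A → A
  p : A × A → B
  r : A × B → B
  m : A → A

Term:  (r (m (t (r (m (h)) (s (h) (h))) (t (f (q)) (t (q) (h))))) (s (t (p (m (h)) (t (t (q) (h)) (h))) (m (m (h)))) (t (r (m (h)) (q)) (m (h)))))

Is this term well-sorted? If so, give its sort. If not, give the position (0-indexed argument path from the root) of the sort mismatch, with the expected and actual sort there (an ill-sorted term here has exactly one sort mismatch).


          (h) : A
        (m (h)) : A
          (h) : A
          (h) : A
        (s (h) (h)) : B
      (r (m (h)) (s (h) (h))) : B
          (q) : B
        (f (q)) : B
          (q) : B
          (h) : A
        (t (q) (h)) : A
      (t (f (q)) (t (q) (h))) : A
    (t (r (m (h)) (s (h) (h))) (t (f (q)) (t (q) (h)))) : A
  (m (t (r (m (h)) (s (h) (h))) (t (f (q)) (t (q) (h))))) : A
          (h) : A
        (m (h)) : A
            (q) : B
            (h) : A
          (t (q) (h)) : A
          (h) : A
        (t (t (q) (h)) (h)) : ✗ arg 0 at [1, 0, 0, 1, 0] has sort A, expected B
          (h) : A
        (m (h)) : A
      (m (m (h))) : A
          (h) : A
        (m (h)) : A
        (q) : B
      (r (m (h)) (q)) : B
        (h) : A
      (m (h)) : A
    (t (r (m (h)) (q)) (m (h))) : A

ill-sorted at position [1, 0, 0, 1, 0]: expected B, got A


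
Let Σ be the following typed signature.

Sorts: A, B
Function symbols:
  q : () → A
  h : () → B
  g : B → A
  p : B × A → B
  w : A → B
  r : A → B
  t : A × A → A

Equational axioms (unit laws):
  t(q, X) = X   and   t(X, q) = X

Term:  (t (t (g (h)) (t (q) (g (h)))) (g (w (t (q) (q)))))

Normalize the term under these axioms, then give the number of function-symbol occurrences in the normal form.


size = 9

1. (t (t (g (h)) (t (q) (g (h)))) (g (w (t (q) (q)))))  →  (t (t (g (h)) (g (h))) (g (w (t (q) (q)))))
2. (t (t (g (h)) (g (h))) (g (w (t (q) (q)))))  →  (t (t (g (h)) (g (h))) (g (w (q))))
normal form: (t (t (g (h)) (g (h))) (g (w (q))))


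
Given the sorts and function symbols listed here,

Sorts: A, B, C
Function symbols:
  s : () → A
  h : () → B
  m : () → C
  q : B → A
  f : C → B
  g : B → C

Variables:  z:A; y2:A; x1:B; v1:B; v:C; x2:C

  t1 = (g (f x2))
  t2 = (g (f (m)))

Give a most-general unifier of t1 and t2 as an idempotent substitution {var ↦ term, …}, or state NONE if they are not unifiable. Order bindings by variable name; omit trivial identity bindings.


{x2 ↦ (m)}


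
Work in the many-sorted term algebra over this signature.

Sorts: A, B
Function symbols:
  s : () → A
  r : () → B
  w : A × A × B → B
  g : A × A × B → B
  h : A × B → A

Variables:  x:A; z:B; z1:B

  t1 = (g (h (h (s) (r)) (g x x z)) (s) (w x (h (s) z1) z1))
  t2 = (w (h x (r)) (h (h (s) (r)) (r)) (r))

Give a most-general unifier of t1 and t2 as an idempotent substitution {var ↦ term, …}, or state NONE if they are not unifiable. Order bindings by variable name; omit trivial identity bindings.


head clash or occurs-check failure — not unifiable

NONE (not unifiable)


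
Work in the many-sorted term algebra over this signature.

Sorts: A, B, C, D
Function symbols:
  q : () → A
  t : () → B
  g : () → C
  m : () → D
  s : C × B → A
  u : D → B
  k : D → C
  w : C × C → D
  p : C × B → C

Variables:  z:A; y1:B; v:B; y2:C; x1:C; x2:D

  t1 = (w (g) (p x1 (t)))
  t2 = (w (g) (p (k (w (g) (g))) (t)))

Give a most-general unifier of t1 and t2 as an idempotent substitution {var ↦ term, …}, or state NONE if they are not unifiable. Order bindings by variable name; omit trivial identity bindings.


{x1 ↦ (k (w (g) (g)))}


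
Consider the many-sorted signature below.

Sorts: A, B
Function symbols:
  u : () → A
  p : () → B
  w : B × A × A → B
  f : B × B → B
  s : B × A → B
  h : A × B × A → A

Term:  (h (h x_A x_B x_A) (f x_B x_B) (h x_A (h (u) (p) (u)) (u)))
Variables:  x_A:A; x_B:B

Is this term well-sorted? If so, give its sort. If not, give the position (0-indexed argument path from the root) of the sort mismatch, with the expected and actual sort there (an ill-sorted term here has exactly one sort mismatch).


    x_A : A
    x_B : B
    x_A : A
  (h x_A x_B x_A) : A
    x_B : B
    x_B : B
  (f x_B x_B) : B
    x_A : A
      (u) : A
      (p) : B
      (u) : A
    (h (u) (p) (u)) : A
    (u) : A
  (h x_A (h (u) (p) (u)) (u)) : ✗ arg 1 at [2, 1] has sort A, expected B

ill-sorted at position [2, 1]: expected B, got A


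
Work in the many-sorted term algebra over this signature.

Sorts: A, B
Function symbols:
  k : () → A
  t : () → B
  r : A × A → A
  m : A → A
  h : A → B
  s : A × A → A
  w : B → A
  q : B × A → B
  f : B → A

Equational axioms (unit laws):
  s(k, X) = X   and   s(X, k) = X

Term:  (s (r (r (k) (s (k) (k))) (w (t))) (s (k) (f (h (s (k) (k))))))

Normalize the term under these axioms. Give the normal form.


normal form = (s (r (r (k) (k)) (w (t))) (f (h (k))))

1. (s (r (r (k) (s (k) (k))) (w (t))) (s (k) (f (h (s (k) (k))))))  →  (s (r (r (k) (k)) (w (t))) (s (k) (f (h (s (k) (k))))))
2. (s (r (r (k) (k)) (w (t))) (s (k) (f (h (s (k) (k))))))  →  (s (r (r (k) (k)) (w (t))) (f (h (s (k) (k)))))
3. (s (r (r (k) (k)) (w (t))) (f (h (s (k) (k)))))  →  (s (r (r (k) (k)) (w (t))) (f (h (k))))


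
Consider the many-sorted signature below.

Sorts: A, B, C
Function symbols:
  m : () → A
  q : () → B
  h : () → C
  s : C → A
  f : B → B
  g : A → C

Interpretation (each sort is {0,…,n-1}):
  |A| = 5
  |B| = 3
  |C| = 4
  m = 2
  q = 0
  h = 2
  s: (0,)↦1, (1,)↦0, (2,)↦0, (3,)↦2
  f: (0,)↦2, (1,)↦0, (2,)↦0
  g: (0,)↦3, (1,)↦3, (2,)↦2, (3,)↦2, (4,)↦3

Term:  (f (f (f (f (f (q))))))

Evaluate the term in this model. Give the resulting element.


  q = 0
  (f (q)) = f(0,) = 2
  (f (f (q))) = f(2,) = 0
  (f (f (f (q)))) = f(0,) = 2
  (f (f (f (f (q))))) = f(2,) = 0
  (f (f (f (f (f (q)))))) = f(0,) = 2

value = 2


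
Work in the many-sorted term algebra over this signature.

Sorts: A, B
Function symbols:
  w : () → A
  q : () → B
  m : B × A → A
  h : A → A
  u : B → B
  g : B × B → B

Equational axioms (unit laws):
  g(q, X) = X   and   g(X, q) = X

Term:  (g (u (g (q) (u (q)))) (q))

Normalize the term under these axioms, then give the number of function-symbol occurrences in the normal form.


size = 3

1. (g (u (g (q) (u (q)))) (q))  →  (u (g (q) (u (q))))
2. (u (g (q) (u (q))))  →  (u (u (q)))
normal form: (u (u (q)))


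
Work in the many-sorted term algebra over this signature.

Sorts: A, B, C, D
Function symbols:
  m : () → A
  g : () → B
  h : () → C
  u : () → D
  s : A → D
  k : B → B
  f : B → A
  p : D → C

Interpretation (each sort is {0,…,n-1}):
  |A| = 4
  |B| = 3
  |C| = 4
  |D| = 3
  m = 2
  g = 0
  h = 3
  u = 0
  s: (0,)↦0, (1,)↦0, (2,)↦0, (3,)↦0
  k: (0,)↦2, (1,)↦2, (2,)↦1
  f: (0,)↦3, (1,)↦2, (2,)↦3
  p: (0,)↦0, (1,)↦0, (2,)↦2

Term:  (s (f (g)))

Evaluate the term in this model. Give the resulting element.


  g = 0
  (f (g)) = f(0,) = 3
  (s (f (g))) = s(3,) = 0

value = 0


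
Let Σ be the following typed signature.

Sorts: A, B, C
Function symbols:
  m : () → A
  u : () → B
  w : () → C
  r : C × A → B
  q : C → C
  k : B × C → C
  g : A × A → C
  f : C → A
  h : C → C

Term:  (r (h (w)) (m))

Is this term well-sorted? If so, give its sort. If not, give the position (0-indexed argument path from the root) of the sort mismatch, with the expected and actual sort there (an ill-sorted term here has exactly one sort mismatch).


well-sorted; sort = B

    (w) : C
  (h (w)) : C
  (m) : A
(r (h (w)) (m)) : B


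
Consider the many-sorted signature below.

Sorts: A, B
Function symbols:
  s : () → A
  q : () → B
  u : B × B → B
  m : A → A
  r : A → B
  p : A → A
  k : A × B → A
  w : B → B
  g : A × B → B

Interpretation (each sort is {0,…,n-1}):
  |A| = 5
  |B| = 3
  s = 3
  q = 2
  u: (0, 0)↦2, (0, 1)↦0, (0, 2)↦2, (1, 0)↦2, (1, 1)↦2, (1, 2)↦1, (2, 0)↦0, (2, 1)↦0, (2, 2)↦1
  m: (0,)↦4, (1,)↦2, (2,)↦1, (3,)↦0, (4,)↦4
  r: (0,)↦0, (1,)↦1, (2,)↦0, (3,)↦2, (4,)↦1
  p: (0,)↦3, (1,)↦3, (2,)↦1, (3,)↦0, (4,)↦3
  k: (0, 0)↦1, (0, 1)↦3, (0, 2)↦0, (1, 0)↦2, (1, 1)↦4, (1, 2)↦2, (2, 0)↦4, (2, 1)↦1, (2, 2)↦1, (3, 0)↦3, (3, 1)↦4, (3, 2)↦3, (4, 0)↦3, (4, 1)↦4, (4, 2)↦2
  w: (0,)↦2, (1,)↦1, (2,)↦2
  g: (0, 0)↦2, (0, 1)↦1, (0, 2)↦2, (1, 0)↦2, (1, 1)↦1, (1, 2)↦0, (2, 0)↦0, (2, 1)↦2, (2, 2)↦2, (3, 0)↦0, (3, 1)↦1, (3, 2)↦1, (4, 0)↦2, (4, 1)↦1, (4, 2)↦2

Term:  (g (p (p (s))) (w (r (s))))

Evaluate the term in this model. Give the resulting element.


  s = 3
  (p (s)) = p(3,) = 0
  (p (p (s))) = p(0,) = 3
  s = 3
  (r (s)) = r(3,) = 2
  (w (r (s))) = w(2,) = 2
  (g (p (p (s))) (w (r (s)))) = g(3, 2) = 1

value = 1


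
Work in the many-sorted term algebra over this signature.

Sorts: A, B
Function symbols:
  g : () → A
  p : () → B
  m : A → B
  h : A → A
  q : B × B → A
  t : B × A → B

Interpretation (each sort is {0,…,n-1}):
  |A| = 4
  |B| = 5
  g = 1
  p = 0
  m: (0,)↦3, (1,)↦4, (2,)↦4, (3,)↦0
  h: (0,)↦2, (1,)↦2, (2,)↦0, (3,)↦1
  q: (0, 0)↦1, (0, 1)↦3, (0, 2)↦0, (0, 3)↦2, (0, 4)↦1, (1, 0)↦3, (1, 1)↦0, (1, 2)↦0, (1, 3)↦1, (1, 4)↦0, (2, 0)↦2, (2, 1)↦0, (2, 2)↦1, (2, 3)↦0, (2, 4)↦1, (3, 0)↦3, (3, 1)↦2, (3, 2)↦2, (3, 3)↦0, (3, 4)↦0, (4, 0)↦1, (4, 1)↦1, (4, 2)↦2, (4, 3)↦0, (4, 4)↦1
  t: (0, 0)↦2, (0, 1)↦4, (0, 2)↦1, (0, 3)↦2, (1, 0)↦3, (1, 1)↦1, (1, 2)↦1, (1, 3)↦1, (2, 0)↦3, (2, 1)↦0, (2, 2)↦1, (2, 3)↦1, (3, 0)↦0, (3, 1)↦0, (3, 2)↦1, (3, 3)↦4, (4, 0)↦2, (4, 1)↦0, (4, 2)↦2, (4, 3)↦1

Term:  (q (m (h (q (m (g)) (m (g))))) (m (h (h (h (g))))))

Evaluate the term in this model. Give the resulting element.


value = 1

  g = 1
  (m (g)) = m(1,) = 4
  g = 1
  (m (g)) = m(1,) = 4
  (q (m (g)) (m (g))) = q(4, 4) = 1
  (h (q (m (g)) (m (g)))) = h(1,) = 2
  (m (h (q (m (g)) (m (g))))) = m(2,) = 4
  g = 1
  (h (g)) = h(1,) = 2
  (h (h (g))) = h(2,) = 0
  (h (h (h (g)))) = h(0,) = 2
  (m (h (h (h (g))))) = m(2,) = 4
  (q (m (h (q (m (g)) (m (g))))) (m (h (h (h (g)))))) = q(4, 4) = 1


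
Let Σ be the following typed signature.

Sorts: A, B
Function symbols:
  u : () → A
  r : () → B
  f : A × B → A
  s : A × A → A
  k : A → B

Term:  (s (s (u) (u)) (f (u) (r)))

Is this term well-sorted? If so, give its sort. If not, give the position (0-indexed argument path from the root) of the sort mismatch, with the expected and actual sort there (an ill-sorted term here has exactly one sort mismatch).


    (u) : A
    (u) : A
  (s (u) (u)) : A
    (u) : A
    (r) : B
  (f (u) (r)) : A
(s (s (u) (u)) (f (u) (r))) : A

well-sorted; sort = A


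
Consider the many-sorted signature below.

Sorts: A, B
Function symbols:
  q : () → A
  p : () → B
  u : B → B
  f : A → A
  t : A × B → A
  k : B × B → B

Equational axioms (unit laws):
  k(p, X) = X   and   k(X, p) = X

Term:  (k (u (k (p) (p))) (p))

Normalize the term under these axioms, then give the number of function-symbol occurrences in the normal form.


1. (k (u (k (p) (p))) (p))  →  (u (k (p) (p)))
2. (u (k (p) (p)))  →  (u (p))
normal form: (u (p))

size = 2


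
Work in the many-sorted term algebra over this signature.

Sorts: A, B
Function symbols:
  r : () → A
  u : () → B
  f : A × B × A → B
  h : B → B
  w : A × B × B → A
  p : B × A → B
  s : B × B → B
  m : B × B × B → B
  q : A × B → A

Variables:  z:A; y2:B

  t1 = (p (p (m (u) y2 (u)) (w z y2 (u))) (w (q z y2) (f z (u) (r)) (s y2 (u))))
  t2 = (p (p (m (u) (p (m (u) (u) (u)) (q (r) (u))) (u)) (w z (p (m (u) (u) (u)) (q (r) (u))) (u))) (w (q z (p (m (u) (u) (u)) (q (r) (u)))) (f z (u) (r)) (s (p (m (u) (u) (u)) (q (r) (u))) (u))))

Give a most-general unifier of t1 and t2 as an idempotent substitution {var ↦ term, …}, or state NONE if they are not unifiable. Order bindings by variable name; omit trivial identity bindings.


{y2 ↦ (p (m (u) (u) (u)) (q (r) (u)))}


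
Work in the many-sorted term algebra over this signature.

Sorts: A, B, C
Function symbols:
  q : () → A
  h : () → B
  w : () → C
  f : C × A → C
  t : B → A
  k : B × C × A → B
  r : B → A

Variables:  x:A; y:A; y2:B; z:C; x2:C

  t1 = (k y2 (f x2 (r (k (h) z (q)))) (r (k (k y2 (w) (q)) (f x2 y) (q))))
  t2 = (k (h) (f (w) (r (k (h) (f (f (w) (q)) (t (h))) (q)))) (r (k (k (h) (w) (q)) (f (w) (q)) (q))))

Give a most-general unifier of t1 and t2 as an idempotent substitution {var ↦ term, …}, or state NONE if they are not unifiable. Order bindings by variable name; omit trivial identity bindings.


{x2 ↦ (w), y ↦ (q), y2 ↦ (h), z ↦ (f (f (w) (q)) (t (h)))}


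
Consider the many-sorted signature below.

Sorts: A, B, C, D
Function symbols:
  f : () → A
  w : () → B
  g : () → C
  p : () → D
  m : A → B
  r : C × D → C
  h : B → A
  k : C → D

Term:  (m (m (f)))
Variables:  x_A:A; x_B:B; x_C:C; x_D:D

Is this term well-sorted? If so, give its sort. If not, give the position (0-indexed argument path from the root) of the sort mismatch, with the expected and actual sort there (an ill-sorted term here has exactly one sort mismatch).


    (f) : A
  (m (f)) : B
(m (m (f))) : ✗ arg 0 at [0] has sort B, expected A

ill-sorted at position [0]: expected A, got B


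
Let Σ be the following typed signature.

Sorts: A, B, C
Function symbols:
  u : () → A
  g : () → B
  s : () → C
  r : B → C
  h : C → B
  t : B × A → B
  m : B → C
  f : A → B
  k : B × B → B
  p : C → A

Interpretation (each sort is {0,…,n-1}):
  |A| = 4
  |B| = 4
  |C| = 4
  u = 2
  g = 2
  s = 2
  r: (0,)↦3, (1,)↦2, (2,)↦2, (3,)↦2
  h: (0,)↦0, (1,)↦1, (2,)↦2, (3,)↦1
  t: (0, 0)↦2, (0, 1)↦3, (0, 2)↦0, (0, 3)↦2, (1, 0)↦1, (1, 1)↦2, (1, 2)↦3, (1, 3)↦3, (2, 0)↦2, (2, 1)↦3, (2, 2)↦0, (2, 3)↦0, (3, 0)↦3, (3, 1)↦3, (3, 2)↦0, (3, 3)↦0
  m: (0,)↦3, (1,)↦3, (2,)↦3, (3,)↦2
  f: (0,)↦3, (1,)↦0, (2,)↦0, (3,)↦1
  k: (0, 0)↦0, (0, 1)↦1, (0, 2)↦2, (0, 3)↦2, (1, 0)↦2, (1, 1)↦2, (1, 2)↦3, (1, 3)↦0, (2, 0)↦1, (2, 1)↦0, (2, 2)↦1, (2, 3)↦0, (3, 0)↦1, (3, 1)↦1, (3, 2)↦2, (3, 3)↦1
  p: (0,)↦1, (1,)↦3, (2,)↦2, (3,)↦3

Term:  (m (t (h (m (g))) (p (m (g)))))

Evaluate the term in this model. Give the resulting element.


value = 2

  g = 2
  (m (g)) = m(2,) = 3
  (h (m (g))) = h(3,) = 1
  g = 2
  (m (g)) = m(2,) = 3
  (p (m (g))) = p(3,) = 3
  (t (h (m (g))) (p (m (g)))) = t(1, 3) = 3
  (m (t (h (m (g))) (p (m (g))))) = m(3,) = 2


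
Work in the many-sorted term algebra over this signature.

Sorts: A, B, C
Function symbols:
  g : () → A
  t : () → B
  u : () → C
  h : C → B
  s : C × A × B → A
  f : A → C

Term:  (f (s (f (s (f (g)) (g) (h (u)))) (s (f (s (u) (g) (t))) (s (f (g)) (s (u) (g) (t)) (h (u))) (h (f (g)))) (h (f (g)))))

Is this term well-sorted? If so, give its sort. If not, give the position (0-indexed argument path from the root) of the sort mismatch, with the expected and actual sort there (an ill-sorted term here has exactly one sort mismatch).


well-sorted; sort = C

          (g) : A
        (f (g)) : C
        (g) : A
          (u) : C
        (h (u)) : B
      (s (f (g)) (g) (h (u))) : A
    (f (s (f (g)) (g) (h (u)))) : C
          (u) : C
          (g) : A
          (t) : B
        (s (u) (g) (t)) : A
      (f (s (u) (g) (t))) : C
          (g) : A
        (f (g)) : C
          (u) : C
          (g) : A
          (t) : B
        (s (u) (g) (t)) : A
          (u) : C
        (h (u)) : B
      (s (f (g)) (s (u) (g) (t)) (h (u))) : A
          (g) : A
        (f (g)) : C
      (h (f (g))) : B
    (s (f (s (u) (g) (t))) (s (f (g)) (s (u) (g) (t)) (h (u))) (h (f (g)))) : A
        (g) : A
      (f (g)) : C
    (h (f (g))) : B
  (s (f (s (f (g)) (g) (h (u)))) (s (f (s (u) (g) (t))) (s (f (g)) (s (u) (g) (t)) (h (u))) (h (f (g)))) (h (f (g)))) : A
(f (s (f (s (f (g)) (g) (h (u)))) (s (f (s (u) (g) (t))) (s (f (g)) (s (u) (g) (t)) (h (u))) (h (f (g)))) (h (f (g))))) : C


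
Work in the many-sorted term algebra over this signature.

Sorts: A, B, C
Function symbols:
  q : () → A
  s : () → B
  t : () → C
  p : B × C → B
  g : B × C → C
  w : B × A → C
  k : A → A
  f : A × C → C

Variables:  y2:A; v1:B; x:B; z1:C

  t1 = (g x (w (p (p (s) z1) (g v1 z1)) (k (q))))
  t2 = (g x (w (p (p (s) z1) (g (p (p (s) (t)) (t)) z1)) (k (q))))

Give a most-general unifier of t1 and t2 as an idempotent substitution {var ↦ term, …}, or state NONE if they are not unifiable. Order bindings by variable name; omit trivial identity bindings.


{v1 ↦ (p (p (s) (t)) (t))}


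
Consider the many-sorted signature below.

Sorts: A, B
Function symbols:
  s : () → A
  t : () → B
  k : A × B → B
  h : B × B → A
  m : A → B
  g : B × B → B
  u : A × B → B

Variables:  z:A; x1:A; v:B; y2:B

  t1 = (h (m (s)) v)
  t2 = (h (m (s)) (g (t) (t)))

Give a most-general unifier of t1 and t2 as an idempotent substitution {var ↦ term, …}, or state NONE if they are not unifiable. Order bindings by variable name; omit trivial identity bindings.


{v ↦ (g (t) (t))}
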